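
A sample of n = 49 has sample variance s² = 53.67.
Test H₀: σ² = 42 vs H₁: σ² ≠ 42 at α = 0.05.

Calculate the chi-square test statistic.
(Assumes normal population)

Answer: χ² = 61.3371, fail to reject H₀

Derivation:
df = n - 1 = 48
χ² = (n-1)s²/σ₀² = 48×53.67/42 = 61.3371
Critical values: χ²_{0.975,48} = 30.755, χ²_{0.025,48} = 69.023
Rejection region: χ² < 30.755 or χ² > 69.023
Decision: fail to reject H₀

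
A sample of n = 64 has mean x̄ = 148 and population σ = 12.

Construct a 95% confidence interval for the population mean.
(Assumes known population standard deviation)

Confidence level: 95%, α = 0.05
z_0.025 = 1.960
SE = σ/√n = 12/√64 = 1.5000
Margin of error = 1.960 × 1.5000 = 2.9400
CI: x̄ ± margin = 148 ± 2.9400
CI: (145.0600, 150.9400)

Answer: (145.0600, 150.9400)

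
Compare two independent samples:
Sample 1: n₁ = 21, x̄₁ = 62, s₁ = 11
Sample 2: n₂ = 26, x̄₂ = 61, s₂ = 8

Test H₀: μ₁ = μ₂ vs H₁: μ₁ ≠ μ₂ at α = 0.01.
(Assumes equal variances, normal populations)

Answer: t = 0.3606, fail to reject H₀

Derivation:
Pooled variance: s²_p = [20×11² + 25×8²]/(45) = 89.3333
s_p = 9.4516
SE = s_p×√(1/n₁ + 1/n₂) = 9.4516×√(1/21 + 1/26) = 2.7731
t = (x̄₁ - x̄₂)/SE = (62 - 61)/2.7731 = 0.3606
df = 45, t-critical = ±2.690
Decision: fail to reject H₀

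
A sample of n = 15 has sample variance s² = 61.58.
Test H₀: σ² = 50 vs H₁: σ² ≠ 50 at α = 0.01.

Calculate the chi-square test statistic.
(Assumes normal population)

df = n - 1 = 14
χ² = (n-1)s²/σ₀² = 14×61.58/50 = 17.2424
Critical values: χ²_{0.995,14} = 4.075, χ²_{0.005,14} = 31.319
Rejection region: χ² < 4.075 or χ² > 31.319
Decision: fail to reject H₀

Answer: χ² = 17.2424, fail to reject H₀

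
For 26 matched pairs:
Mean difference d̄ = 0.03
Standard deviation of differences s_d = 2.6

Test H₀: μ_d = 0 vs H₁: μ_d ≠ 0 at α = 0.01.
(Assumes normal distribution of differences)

Answer: t = 0.0588, fail to reject H₀

Derivation:
df = n - 1 = 25
SE = s_d/√n = 2.6/√26 = 0.5099
t = d̄/SE = 0.03/0.5099 = 0.0588
Critical value: t_{0.005,25} = ±2.787
p-value ≈ 0.9536
Decision: fail to reject H₀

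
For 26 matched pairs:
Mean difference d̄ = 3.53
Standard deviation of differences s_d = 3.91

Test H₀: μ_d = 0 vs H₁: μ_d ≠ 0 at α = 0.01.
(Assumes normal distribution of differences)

Answer: t = 4.6035, reject H₀

Derivation:
df = n - 1 = 25
SE = s_d/√n = 3.91/√26 = 0.7668
t = d̄/SE = 3.53/0.7668 = 4.6035
Critical value: t_{0.005,25} = ±2.787
p-value ≈ 0.0001
Decision: reject H₀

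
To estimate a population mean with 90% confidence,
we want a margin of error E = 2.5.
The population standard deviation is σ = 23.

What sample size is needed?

z_0.05 = 1.645
n = (z×σ/E)² = (1.645×23/2.5)²
n = 229.0380
Round up: n = 230

Answer: n = 230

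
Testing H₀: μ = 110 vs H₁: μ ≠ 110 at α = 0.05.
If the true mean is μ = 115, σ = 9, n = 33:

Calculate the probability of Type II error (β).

SE = σ/√n = 9/√33 = 1.5667
Critical values: μ₀ ± z_0.025×SE = 110 ± 1.960×1.5667
Acceptance region: (106.9293, 113.0707)
Under H₁ (μ = 115): z_high = (113.0707 - 115)/1.5667 = -1.2314, z_low = (106.9293 - 115)/1.5667 = -5.1514
β = P(not reject | H₁) = Φ(-1.2314) - Φ(-5.1514) ≈ 0.1091

Answer: β ≈ 0.1091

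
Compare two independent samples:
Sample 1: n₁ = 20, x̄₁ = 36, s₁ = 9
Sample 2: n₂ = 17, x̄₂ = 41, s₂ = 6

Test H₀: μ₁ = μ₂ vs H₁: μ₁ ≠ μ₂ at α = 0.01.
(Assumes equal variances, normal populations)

Answer: t = -1.9498, fail to reject H₀

Derivation:
Pooled variance: s²_p = [19×9² + 16×6²]/(35) = 60.4286
s_p = 7.7736
SE = s_p×√(1/n₁ + 1/n₂) = 7.7736×√(1/20 + 1/17) = 2.5644
t = (x̄₁ - x̄₂)/SE = (36 - 41)/2.5644 = -1.9498
df = 35, t-critical = ±2.724
Decision: fail to reject H₀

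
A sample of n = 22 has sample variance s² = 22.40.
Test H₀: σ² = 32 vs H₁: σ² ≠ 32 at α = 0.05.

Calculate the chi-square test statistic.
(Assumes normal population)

Answer: χ² = 14.7000, fail to reject H₀

Derivation:
df = n - 1 = 21
χ² = (n-1)s²/σ₀² = 21×22.40/32 = 14.7000
Critical values: χ²_{0.975,21} = 10.283, χ²_{0.025,21} = 35.479
Rejection region: χ² < 10.283 or χ² > 35.479
Decision: fail to reject H₀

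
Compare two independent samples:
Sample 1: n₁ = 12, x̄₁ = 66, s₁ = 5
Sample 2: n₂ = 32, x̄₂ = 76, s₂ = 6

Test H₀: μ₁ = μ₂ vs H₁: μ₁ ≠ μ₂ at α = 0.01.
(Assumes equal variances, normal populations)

Answer: t = -5.1335, reject H₀

Derivation:
Pooled variance: s²_p = [11×5² + 31×6²]/(42) = 33.1190
s_p = 5.7549
SE = s_p×√(1/n₁ + 1/n₂) = 5.7549×√(1/12 + 1/32) = 1.9480
t = (x̄₁ - x̄₂)/SE = (66 - 76)/1.9480 = -5.1335
df = 42, t-critical = ±2.698
Decision: reject H₀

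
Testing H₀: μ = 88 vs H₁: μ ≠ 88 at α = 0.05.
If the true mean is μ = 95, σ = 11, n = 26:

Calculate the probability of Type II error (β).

Answer: β ≈ 0.0994

Derivation:
SE = σ/√n = 11/√26 = 2.1573
Critical values: μ₀ ± z_0.025×SE = 88 ± 1.960×2.1573
Acceptance region: (83.7717, 92.2283)
Under H₁ (μ = 95): z_high = (92.2283 - 95)/2.1573 = -1.2848, z_low = (83.7717 - 95)/2.1573 = -5.2048
β = P(not reject | H₁) = Φ(-1.2848) - Φ(-5.2048) ≈ 0.0994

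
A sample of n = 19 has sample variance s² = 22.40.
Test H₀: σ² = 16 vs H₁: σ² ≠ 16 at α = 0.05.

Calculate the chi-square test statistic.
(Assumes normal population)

Answer: χ² = 25.2000, fail to reject H₀

Derivation:
df = n - 1 = 18
χ² = (n-1)s²/σ₀² = 18×22.40/16 = 25.2000
Critical values: χ²_{0.975,18} = 8.231, χ²_{0.025,18} = 31.526
Rejection region: χ² < 8.231 or χ² > 31.526
Decision: fail to reject H₀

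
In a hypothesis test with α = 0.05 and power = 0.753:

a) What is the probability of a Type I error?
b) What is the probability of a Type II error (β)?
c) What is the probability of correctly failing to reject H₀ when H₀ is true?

a) Type I error probability = α = 0.05
b) Power = P(reject H₀ | H₁ true) = 1 - β = 0.753, so Type II error probability = β = 1 - Power = 0.247
c) P(fail to reject H₀ | H₀ true) = 1 - α = 0.95

Answer: a) 0.05, b) 0.247, c) 0.95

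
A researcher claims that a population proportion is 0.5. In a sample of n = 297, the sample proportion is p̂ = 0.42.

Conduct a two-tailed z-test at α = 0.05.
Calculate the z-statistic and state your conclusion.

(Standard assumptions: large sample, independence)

Answer: z = -2.7574, reject H₀

Derivation:
H₀: p = 0.5, H₁: p ≠ 0.5
Standard error: SE = √(p₀(1-p₀)/n) = √(0.5×0.5/297) = 0.029013
z-statistic: z = (p̂ - p₀)/SE = (0.42 - 0.5)/0.029013 = -2.7574
Critical value: z_0.025 = ±1.960
p-value = 0.0058
Decision: reject H₀ at α = 0.05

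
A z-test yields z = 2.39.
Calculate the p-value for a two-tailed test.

Answer: p-value ≈ 0.0168

Derivation:
For z = 2.39:
p = 2×P(Z > |2.39|) = 2×(1 - Φ(2.39)) = 0.0168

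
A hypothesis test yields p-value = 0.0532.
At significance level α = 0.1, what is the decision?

Compare p-value to α:
0.0532 < 0.1
Decision: reject H₀

Answer: reject H₀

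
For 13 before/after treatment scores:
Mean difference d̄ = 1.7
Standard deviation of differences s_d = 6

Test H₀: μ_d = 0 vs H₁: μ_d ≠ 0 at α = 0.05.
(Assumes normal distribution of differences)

Answer: t = 1.0216, fail to reject H₀

Derivation:
df = n - 1 = 12
SE = s_d/√n = 6/√13 = 1.6641
t = d̄/SE = 1.7/1.6641 = 1.0216
Critical value: t_{0.025,12} = ±2.179
p-value ≈ 0.3271
Decision: fail to reject H₀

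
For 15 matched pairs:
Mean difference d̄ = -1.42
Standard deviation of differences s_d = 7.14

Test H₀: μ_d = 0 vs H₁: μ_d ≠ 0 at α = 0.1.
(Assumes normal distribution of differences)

Answer: t = -0.7703, fail to reject H₀

Derivation:
df = n - 1 = 14
SE = s_d/√n = 7.14/√15 = 1.8435
t = d̄/SE = -1.42/1.8435 = -0.7703
Critical value: t_{0.05,14} = ±1.761
p-value ≈ 0.4539
Decision: fail to reject H₀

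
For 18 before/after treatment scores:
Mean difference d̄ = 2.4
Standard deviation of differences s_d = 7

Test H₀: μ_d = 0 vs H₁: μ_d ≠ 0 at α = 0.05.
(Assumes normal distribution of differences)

Answer: t = 1.4546, fail to reject H₀

Derivation:
df = n - 1 = 17
SE = s_d/√n = 7/√18 = 1.6499
t = d̄/SE = 2.4/1.6499 = 1.4546
Critical value: t_{0.025,17} = ±2.110
p-value ≈ 0.1640
Decision: fail to reject H₀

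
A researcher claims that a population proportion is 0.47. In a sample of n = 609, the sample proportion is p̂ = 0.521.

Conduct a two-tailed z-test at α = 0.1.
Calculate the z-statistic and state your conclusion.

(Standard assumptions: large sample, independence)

Answer: z = 2.5216, reject H₀

Derivation:
H₀: p = 0.47, H₁: p ≠ 0.47
Standard error: SE = √(p₀(1-p₀)/n) = √(0.47×0.53/609) = 0.020225
z-statistic: z = (p̂ - p₀)/SE = (0.521 - 0.47)/0.020225 = 2.5216
Critical value: z_0.05 = ±1.645
p-value = 0.0117
Decision: reject H₀ at α = 0.1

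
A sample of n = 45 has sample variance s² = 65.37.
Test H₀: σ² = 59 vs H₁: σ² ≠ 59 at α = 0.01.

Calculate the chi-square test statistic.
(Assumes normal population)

Answer: χ² = 48.7505, fail to reject H₀

Derivation:
df = n - 1 = 44
χ² = (n-1)s²/σ₀² = 44×65.37/59 = 48.7505
Critical values: χ²_{0.995,44} = 23.584, χ²_{0.005,44} = 71.893
Rejection region: χ² < 23.584 or χ² > 71.893
Decision: fail to reject H₀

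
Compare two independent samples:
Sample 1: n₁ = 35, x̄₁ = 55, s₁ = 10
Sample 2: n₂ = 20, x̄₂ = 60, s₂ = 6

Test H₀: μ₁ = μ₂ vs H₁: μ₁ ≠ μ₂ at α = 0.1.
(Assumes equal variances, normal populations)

Answer: t = -2.0320, reject H₀

Derivation:
Pooled variance: s²_p = [34×10² + 19×6²]/(53) = 77.0566
s_p = 8.7782
SE = s_p×√(1/n₁ + 1/n₂) = 8.7782×√(1/35 + 1/20) = 2.4606
t = (x̄₁ - x̄₂)/SE = (55 - 60)/2.4606 = -2.0320
df = 53, t-critical = ±1.674
Decision: reject H₀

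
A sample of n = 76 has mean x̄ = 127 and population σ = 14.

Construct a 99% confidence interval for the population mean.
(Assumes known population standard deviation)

Confidence level: 99%, α = 0.01
z_0.005 = 2.576
SE = σ/√n = 14/√76 = 1.6059
Margin of error = 2.576 × 1.6059 = 4.1368
CI: x̄ ± margin = 127 ± 4.1368
CI: (122.8632, 131.1368)

Answer: (122.8632, 131.1368)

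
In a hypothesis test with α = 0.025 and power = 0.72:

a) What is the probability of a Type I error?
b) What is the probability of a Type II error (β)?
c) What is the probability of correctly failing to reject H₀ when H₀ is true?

Answer: a) 0.025, b) 0.28, c) 0.975

Derivation:
a) Type I error probability = α = 0.025
b) Power = P(reject H₀ | H₁ true) = 1 - β = 0.72, so Type II error probability = β = 1 - Power = 0.28
c) P(fail to reject H₀ | H₀ true) = 1 - α = 0.975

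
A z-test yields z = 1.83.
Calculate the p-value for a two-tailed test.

For z = 1.83:
p = 2×P(Z > |1.83|) = 2×(1 - Φ(1.83)) = 0.0672

Answer: p-value ≈ 0.0672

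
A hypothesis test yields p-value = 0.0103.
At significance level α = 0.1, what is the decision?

Compare p-value to α:
0.0103 < 0.1
Decision: reject H₀

Answer: reject H₀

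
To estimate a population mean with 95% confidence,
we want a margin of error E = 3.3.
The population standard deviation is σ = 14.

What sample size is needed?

z_0.025 = 1.960
n = (z×σ/E)² = (1.960×14/3.3)²
n = 69.1417
Round up: n = 70

Answer: n = 70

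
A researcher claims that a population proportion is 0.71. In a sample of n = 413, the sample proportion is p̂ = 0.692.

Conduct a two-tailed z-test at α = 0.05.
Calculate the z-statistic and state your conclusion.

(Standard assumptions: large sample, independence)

Answer: z = -0.8062, fail to reject H₀

Derivation:
H₀: p = 0.71, H₁: p ≠ 0.71
Standard error: SE = √(p₀(1-p₀)/n) = √(0.71×0.29/413) = 0.022328
z-statistic: z = (p̂ - p₀)/SE = (0.692 - 0.71)/0.022328 = -0.8062
Critical value: z_0.025 = ±1.960
p-value = 0.4201
Decision: fail to reject H₀ at α = 0.05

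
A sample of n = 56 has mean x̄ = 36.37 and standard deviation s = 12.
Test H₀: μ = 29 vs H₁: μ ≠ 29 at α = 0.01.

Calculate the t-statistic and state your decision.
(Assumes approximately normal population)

Answer: t = 4.5959, reject H₀

Derivation:
df = n - 1 = 55
SE = s/√n = 12/√56 = 1.6036
t = (x̄ - μ₀)/SE = (36.37 - 29)/1.6036 = 4.5959
Critical value: t_{0.005,55} = ±2.668
p-value < 0.0001
Decision: reject H₀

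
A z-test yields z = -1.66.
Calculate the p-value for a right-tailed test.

Answer: p-value ≈ 0.9515

Derivation:
For z = -1.66:
p = P(Z > -1.66) = 1 - Φ(-1.66) = 0.9515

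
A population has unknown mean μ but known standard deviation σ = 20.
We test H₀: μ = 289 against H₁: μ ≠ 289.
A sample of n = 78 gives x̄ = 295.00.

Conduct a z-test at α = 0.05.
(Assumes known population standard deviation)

Answer: z = 2.6495, reject H₀

Derivation:
Standard error: SE = σ/√n = 20/√78 = 2.2646
z-statistic: z = (x̄ - μ₀)/SE = (295.00 - 289)/2.2646 = 2.6495
Critical value: ±1.960
p-value = 0.0081
Decision: reject H₀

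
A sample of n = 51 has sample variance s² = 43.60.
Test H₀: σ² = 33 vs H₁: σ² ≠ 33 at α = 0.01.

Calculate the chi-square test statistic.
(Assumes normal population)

Answer: χ² = 66.0606, fail to reject H₀

Derivation:
df = n - 1 = 50
χ² = (n-1)s²/σ₀² = 50×43.60/33 = 66.0606
Critical values: χ²_{0.995,50} = 27.991, χ²_{0.005,50} = 79.490
Rejection region: χ² < 27.991 or χ² > 79.490
Decision: fail to reject H₀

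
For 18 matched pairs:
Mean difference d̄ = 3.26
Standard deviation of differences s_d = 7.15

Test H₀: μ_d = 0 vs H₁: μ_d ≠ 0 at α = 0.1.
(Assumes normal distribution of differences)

Answer: t = 1.9344, reject H₀

Derivation:
df = n - 1 = 17
SE = s_d/√n = 7.15/√18 = 1.6853
t = d̄/SE = 3.26/1.6853 = 1.9344
Critical value: t_{0.05,17} = ±1.740
p-value ≈ 0.0699
Decision: reject H₀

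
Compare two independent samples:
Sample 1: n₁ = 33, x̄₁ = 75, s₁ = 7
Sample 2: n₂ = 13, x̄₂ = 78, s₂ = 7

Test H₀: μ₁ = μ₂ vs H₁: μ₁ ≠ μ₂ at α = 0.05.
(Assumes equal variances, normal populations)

Pooled variance: s²_p = [32×7² + 12×7²]/(44) = 49.0000
s_p = 7.0000
SE = s_p×√(1/n₁ + 1/n₂) = 7.0000×√(1/33 + 1/13) = 2.2922
t = (x̄₁ - x̄₂)/SE = (75 - 78)/2.2922 = -1.3088
df = 44, t-critical = ±2.015
Decision: fail to reject H₀

Answer: t = -1.3088, fail to reject H₀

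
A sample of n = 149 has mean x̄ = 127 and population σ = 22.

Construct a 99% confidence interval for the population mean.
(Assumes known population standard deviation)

Answer: (122.3573, 131.6427)

Derivation:
Confidence level: 99%, α = 0.01
z_0.005 = 2.576
SE = σ/√n = 22/√149 = 1.8023
Margin of error = 2.576 × 1.8023 = 4.6427
CI: x̄ ± margin = 127 ± 4.6427
CI: (122.3573, 131.6427)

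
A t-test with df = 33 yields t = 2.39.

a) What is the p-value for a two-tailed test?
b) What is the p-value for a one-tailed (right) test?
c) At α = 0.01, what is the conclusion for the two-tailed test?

Answer: a) 0.0227, b) 0.0114, c) fail to reject H₀

Derivation:
Using t-distribution with df = 33:
a) Two-tailed: p = 2×P(T > 2.39) = 0.0227
b) One-tailed: p = P(T > 2.39) = 0.0114
c) 0.0227 ≥ 0.01, fail to reject H₀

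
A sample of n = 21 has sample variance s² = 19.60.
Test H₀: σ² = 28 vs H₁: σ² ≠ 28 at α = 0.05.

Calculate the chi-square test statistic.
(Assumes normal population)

df = n - 1 = 20
χ² = (n-1)s²/σ₀² = 20×19.60/28 = 14.0000
Critical values: χ²_{0.975,20} = 9.591, χ²_{0.025,20} = 34.170
Rejection region: χ² < 9.591 or χ² > 34.170
Decision: fail to reject H₀

Answer: χ² = 14.0000, fail to reject H₀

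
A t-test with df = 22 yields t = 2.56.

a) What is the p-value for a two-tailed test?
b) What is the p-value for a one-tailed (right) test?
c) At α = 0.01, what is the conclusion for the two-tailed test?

Using t-distribution with df = 22:
a) Two-tailed: p = 2×P(T > 2.56) = 0.0179
b) One-tailed: p = P(T > 2.56) = 0.0089
c) 0.0179 ≥ 0.01, fail to reject H₀

Answer: a) 0.0179, b) 0.0089, c) fail to reject H₀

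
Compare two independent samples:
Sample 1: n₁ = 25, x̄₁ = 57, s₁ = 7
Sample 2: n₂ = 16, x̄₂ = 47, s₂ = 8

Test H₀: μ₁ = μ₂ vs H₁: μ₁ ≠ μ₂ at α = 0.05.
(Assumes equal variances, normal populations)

Pooled variance: s²_p = [24×7² + 15×8²]/(39) = 54.7692
s_p = 7.4006
SE = s_p×√(1/n₁ + 1/n₂) = 7.4006×√(1/25 + 1/16) = 2.3693
t = (x̄₁ - x̄₂)/SE = (57 - 47)/2.3693 = 4.2207
df = 39, t-critical = ±2.023
Decision: reject H₀

Answer: t = 4.2207, reject H₀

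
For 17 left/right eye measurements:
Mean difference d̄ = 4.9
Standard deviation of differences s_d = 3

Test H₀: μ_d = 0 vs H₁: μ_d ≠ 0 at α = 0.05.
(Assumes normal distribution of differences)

Answer: t = 6.7345, reject H₀

Derivation:
df = n - 1 = 16
SE = s_d/√n = 3/√17 = 0.7276
t = d̄/SE = 4.9/0.7276 = 6.7345
Critical value: t_{0.025,16} = ±2.120
p-value < 0.0001
Decision: reject H₀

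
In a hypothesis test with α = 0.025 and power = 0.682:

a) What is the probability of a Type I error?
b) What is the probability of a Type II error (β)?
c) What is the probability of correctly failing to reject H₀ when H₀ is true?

Answer: a) 0.025, b) 0.318, c) 0.975

Derivation:
a) Type I error probability = α = 0.025
b) Power = P(reject H₀ | H₁ true) = 1 - β = 0.682, so Type II error probability = β = 1 - Power = 0.318
c) P(fail to reject H₀ | H₀ true) = 1 - α = 0.975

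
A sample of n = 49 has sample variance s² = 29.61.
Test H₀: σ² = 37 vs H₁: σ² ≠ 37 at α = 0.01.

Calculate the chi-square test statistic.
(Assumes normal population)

df = n - 1 = 48
χ² = (n-1)s²/σ₀² = 48×29.61/37 = 38.4130
Critical values: χ²_{0.995,48} = 26.511, χ²_{0.005,48} = 76.969
Rejection region: χ² < 26.511 or χ² > 76.969
Decision: fail to reject H₀

Answer: χ² = 38.4130, fail to reject H₀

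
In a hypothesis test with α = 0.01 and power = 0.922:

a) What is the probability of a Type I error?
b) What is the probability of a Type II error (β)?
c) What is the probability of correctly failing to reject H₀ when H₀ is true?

Answer: a) 0.01, b) 0.078, c) 0.99

Derivation:
a) Type I error probability = α = 0.01
b) Power = P(reject H₀ | H₁ true) = 1 - β = 0.922, so Type II error probability = β = 1 - Power = 0.078
c) P(fail to reject H₀ | H₀ true) = 1 - α = 0.99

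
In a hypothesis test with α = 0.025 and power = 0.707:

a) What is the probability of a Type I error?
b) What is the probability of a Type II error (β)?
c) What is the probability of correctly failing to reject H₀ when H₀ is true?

Answer: a) 0.025, b) 0.293, c) 0.975

Derivation:
a) Type I error probability = α = 0.025
b) Power = P(reject H₀ | H₁ true) = 1 - β = 0.707, so Type II error probability = β = 1 - Power = 0.293
c) P(fail to reject H₀ | H₀ true) = 1 - α = 0.975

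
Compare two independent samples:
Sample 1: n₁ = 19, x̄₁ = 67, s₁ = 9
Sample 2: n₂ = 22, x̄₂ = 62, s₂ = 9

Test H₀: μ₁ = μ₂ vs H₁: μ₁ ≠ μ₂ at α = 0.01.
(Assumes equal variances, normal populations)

Answer: t = 1.7739, fail to reject H₀

Derivation:
Pooled variance: s²_p = [18×9² + 21×9²]/(39) = 81.0000
s_p = 9.0000
SE = s_p×√(1/n₁ + 1/n₂) = 9.0000×√(1/19 + 1/22) = 2.8187
t = (x̄₁ - x̄₂)/SE = (67 - 62)/2.8187 = 1.7739
df = 39, t-critical = ±2.708
Decision: fail to reject H₀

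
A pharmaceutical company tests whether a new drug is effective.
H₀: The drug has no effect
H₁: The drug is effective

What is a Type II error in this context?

Answer: Failing to detect the drug's effect when it actually works

Derivation:
A Type I error (probability α) occurs when we reject a true H₀.
A Type II error (probability β) occurs when we fail to reject a false H₀.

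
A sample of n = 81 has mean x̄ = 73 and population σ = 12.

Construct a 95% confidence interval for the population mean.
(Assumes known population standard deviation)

Confidence level: 95%, α = 0.05
z_0.025 = 1.960
SE = σ/√n = 12/√81 = 1.3333
Margin of error = 1.960 × 1.3333 = 2.6133
CI: x̄ ± margin = 73 ± 2.6133
CI: (70.3867, 75.6133)

Answer: (70.3867, 75.6133)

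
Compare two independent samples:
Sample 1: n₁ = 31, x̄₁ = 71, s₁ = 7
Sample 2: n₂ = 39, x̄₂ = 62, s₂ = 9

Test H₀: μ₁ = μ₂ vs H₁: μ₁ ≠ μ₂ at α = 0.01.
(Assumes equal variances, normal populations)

Answer: t = 4.5734, reject H₀

Derivation:
Pooled variance: s²_p = [30×7² + 38×9²]/(68) = 66.8824
s_p = 8.1782
SE = s_p×√(1/n₁ + 1/n₂) = 8.1782×√(1/31 + 1/39) = 1.9679
t = (x̄₁ - x̄₂)/SE = (71 - 62)/1.9679 = 4.5734
df = 68, t-critical = ±2.650
Decision: reject H₀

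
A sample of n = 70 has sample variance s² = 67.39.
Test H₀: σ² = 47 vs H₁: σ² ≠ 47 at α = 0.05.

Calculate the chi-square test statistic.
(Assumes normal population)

Answer: χ² = 98.9343, reject H₀

Derivation:
df = n - 1 = 69
χ² = (n-1)s²/σ₀² = 69×67.39/47 = 98.9343
Critical values: χ²_{0.975,69} = 47.924, χ²_{0.025,69} = 93.856
Rejection region: χ² < 47.924 or χ² > 93.856
Decision: reject H₀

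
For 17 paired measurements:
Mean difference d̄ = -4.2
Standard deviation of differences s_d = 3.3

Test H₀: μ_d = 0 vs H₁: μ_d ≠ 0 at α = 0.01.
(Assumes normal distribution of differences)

Answer: t = -5.2474, reject H₀

Derivation:
df = n - 1 = 16
SE = s_d/√n = 3.3/√17 = 0.8004
t = d̄/SE = -4.2/0.8004 = -5.2474
Critical value: t_{0.005,16} = ±2.921
p-value ≈ 0.0001
Decision: reject H₀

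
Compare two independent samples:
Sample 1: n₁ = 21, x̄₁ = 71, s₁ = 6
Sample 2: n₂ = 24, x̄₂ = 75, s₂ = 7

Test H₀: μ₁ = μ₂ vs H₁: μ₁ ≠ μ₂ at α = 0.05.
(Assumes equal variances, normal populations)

Answer: t = -2.0425, reject H₀

Derivation:
Pooled variance: s²_p = [20×6² + 23×7²]/(43) = 42.9535
s_p = 6.5539
SE = s_p×√(1/n₁ + 1/n₂) = 6.5539×√(1/21 + 1/24) = 1.9584
t = (x̄₁ - x̄₂)/SE = (71 - 75)/1.9584 = -2.0425
df = 43, t-critical = ±2.017
Decision: reject H₀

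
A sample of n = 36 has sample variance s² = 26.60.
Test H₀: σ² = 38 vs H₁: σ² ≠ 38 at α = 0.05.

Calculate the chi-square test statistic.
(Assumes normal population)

df = n - 1 = 35
χ² = (n-1)s²/σ₀² = 35×26.60/38 = 24.5000
Critical values: χ²_{0.975,35} = 20.569, χ²_{0.025,35} = 53.203
Rejection region: χ² < 20.569 or χ² > 53.203
Decision: fail to reject H₀

Answer: χ² = 24.5000, fail to reject H₀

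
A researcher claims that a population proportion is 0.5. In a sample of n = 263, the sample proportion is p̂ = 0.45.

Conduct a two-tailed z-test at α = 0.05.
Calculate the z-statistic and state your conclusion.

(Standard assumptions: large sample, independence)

Answer: z = -1.6217, fail to reject H₀

Derivation:
H₀: p = 0.5, H₁: p ≠ 0.5
Standard error: SE = √(p₀(1-p₀)/n) = √(0.5×0.5/263) = 0.030831
z-statistic: z = (p̂ - p₀)/SE = (0.45 - 0.5)/0.030831 = -1.6217
Critical value: z_0.025 = ±1.960
p-value = 0.1049
Decision: fail to reject H₀ at α = 0.05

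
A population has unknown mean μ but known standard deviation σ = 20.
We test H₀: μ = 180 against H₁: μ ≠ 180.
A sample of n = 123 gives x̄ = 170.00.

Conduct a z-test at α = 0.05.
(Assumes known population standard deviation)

Answer: z = -5.5454, reject H₀

Derivation:
Standard error: SE = σ/√n = 20/√123 = 1.8033
z-statistic: z = (x̄ - μ₀)/SE = (170.00 - 180)/1.8033 = -5.5454
Critical value: ±1.960
p-value < 0.0001
Decision: reject H₀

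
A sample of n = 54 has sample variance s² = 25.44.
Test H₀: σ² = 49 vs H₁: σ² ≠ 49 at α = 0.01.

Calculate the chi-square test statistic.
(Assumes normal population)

Answer: χ² = 27.5167, reject H₀

Derivation:
df = n - 1 = 53
χ² = (n-1)s²/σ₀² = 53×25.44/49 = 27.5167
Critical values: χ²_{0.995,53} = 30.230, χ²_{0.005,53} = 83.253
Rejection region: χ² < 30.230 or χ² > 83.253
Decision: reject H₀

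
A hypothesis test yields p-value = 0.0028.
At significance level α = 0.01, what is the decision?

Answer: reject H₀

Derivation:
Compare p-value to α:
0.0028 < 0.01
Decision: reject H₀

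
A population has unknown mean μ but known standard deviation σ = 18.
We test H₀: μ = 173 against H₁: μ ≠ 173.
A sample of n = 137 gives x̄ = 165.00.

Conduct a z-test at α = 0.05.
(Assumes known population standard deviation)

Standard error: SE = σ/√n = 18/√137 = 1.5378
z-statistic: z = (x̄ - μ₀)/SE = (165.00 - 173)/1.5378 = -5.2022
Critical value: ±1.960
p-value < 0.0001
Decision: reject H₀

Answer: z = -5.2022, reject H₀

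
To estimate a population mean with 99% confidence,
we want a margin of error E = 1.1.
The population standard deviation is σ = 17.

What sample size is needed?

Answer: n = 1585

Derivation:
z_0.005 = 2.576
n = (z×σ/E)² = (2.576×17/1.1)²
n = 1584.9085
Round up: n = 1585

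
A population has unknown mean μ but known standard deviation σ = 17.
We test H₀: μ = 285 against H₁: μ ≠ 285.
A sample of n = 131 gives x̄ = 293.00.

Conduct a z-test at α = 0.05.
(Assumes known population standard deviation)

Standard error: SE = σ/√n = 17/√131 = 1.4853
z-statistic: z = (x̄ - μ₀)/SE = (293.00 - 285)/1.4853 = 5.3861
Critical value: ±1.960
p-value < 0.0001
Decision: reject H₀

Answer: z = 5.3861, reject H₀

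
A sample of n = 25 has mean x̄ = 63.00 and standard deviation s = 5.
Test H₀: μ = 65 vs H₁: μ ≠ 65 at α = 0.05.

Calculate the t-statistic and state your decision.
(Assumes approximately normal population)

Answer: t = -2.0000, fail to reject H₀

Derivation:
df = n - 1 = 24
SE = s/√n = 5/√25 = 1.0000
t = (x̄ - μ₀)/SE = (63.00 - 65)/1.0000 = -2.0000
Critical value: t_{0.025,24} = ±2.064
p-value ≈ 0.0569
Decision: fail to reject H₀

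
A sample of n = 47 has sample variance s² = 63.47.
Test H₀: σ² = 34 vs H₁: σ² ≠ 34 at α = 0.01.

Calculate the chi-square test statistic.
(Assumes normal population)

df = n - 1 = 46
χ² = (n-1)s²/σ₀² = 46×63.47/34 = 85.8712
Critical values: χ²_{0.995,46} = 25.041, χ²_{0.005,46} = 74.437
Rejection region: χ² < 25.041 or χ² > 74.437
Decision: reject H₀

Answer: χ² = 85.8712, reject H₀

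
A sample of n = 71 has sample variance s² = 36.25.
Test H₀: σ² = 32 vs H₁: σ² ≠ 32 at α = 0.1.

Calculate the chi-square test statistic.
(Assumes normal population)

df = n - 1 = 70
χ² = (n-1)s²/σ₀² = 70×36.25/32 = 79.2969
Critical values: χ²_{0.95,70} = 51.739, χ²_{0.05,70} = 90.531
Rejection region: χ² < 51.739 or χ² > 90.531
Decision: fail to reject H₀

Answer: χ² = 79.2969, fail to reject H₀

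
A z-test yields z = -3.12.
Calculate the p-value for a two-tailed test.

Answer: p-value ≈ 0.0018

Derivation:
For z = -3.12:
p = 2×P(Z > |-3.12|) = 2×(1 - Φ(3.12)) = 0.0018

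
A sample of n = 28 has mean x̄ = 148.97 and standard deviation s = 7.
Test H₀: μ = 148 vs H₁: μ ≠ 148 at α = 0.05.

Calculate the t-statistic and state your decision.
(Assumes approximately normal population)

Answer: t = 0.7332, fail to reject H₀

Derivation:
df = n - 1 = 27
SE = s/√n = 7/√28 = 1.3229
t = (x̄ - μ₀)/SE = (148.97 - 148)/1.3229 = 0.7332
Critical value: t_{0.025,27} = ±2.052
p-value ≈ 0.4698
Decision: fail to reject H₀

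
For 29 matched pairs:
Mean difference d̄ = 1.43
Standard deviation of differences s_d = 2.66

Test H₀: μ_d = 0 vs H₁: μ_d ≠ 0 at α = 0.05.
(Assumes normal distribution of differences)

df = n - 1 = 28
SE = s_d/√n = 2.66/√29 = 0.4939
t = d̄/SE = 1.43/0.4939 = 2.8953
Critical value: t_{0.025,28} = ±2.048
p-value ≈ 0.0073
Decision: reject H₀

Answer: t = 2.8953, reject H₀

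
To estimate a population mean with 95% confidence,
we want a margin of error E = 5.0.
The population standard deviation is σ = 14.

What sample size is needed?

z_0.025 = 1.960
n = (z×σ/E)² = (1.960×14/5.0)²
n = 30.1181
Round up: n = 31

Answer: n = 31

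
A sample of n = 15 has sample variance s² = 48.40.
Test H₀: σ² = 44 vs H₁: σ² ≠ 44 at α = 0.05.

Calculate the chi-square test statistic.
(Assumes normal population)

df = n - 1 = 14
χ² = (n-1)s²/σ₀² = 14×48.40/44 = 15.4000
Critical values: χ²_{0.975,14} = 5.629, χ²_{0.025,14} = 26.119
Rejection region: χ² < 5.629 or χ² > 26.119
Decision: fail to reject H₀

Answer: χ² = 15.4000, fail to reject H₀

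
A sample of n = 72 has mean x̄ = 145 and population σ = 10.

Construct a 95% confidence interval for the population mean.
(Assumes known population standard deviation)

Confidence level: 95%, α = 0.05
z_0.025 = 1.960
SE = σ/√n = 10/√72 = 1.1785
Margin of error = 1.960 × 1.1785 = 2.3099
CI: x̄ ± margin = 145 ± 2.3099
CI: (142.6901, 147.3099)

Answer: (142.6901, 147.3099)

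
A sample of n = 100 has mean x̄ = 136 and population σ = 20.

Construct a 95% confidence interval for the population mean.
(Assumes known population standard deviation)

Answer: (132.0800, 139.9200)

Derivation:
Confidence level: 95%, α = 0.05
z_0.025 = 1.960
SE = σ/√n = 20/√100 = 2.0000
Margin of error = 1.960 × 2.0000 = 3.9200
CI: x̄ ± margin = 136 ± 3.9200
CI: (132.0800, 139.9200)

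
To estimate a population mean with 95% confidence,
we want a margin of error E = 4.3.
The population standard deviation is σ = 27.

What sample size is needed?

z_0.025 = 1.960
n = (z×σ/E)² = (1.960×27/4.3)²
n = 151.4617
Round up: n = 152

Answer: n = 152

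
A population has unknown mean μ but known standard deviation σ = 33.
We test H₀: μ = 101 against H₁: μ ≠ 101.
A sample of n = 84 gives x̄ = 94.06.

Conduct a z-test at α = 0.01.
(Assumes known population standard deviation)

Answer: z = -1.9275, fail to reject H₀

Derivation:
Standard error: SE = σ/√n = 33/√84 = 3.6006
z-statistic: z = (x̄ - μ₀)/SE = (94.06 - 101)/3.6006 = -1.9275
Critical value: ±2.576
p-value = 0.0539
Decision: fail to reject H₀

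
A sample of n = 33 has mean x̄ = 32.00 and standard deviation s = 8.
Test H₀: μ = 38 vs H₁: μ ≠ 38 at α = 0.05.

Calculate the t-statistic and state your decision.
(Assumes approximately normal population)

df = n - 1 = 32
SE = s/√n = 8/√33 = 1.3926
t = (x̄ - μ₀)/SE = (32.00 - 38)/1.3926 = -4.3085
Critical value: t_{0.025,32} = ±2.037
p-value ≈ 0.0001
Decision: reject H₀

Answer: t = -4.3085, reject H₀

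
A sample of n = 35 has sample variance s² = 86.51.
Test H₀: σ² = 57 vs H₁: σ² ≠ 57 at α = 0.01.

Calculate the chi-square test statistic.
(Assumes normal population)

df = n - 1 = 34
χ² = (n-1)s²/σ₀² = 34×86.51/57 = 51.6025
Critical values: χ²_{0.995,34} = 16.501, χ²_{0.005,34} = 58.964
Rejection region: χ² < 16.501 or χ² > 58.964
Decision: fail to reject H₀

Answer: χ² = 51.6025, fail to reject H₀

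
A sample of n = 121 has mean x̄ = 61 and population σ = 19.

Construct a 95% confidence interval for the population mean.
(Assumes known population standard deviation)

Confidence level: 95%, α = 0.05
z_0.025 = 1.960
SE = σ/√n = 19/√121 = 1.7273
Margin of error = 1.960 × 1.7273 = 3.3855
CI: x̄ ± margin = 61 ± 3.3855
CI: (57.6145, 64.3855)

Answer: (57.6145, 64.3855)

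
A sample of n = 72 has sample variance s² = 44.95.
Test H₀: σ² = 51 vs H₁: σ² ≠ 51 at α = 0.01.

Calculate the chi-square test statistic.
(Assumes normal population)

df = n - 1 = 71
χ² = (n-1)s²/σ₀² = 71×44.95/51 = 62.5775
Critical values: χ²_{0.995,71} = 44.058, χ²_{0.005,71} = 105.432
Rejection region: χ² < 44.058 or χ² > 105.432
Decision: fail to reject H₀

Answer: χ² = 62.5775, fail to reject H₀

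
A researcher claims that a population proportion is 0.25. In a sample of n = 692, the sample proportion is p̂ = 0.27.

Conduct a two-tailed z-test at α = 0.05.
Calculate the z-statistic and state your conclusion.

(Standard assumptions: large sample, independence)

Answer: z = 1.2150, fail to reject H₀

Derivation:
H₀: p = 0.25, H₁: p ≠ 0.25
Standard error: SE = √(p₀(1-p₀)/n) = √(0.25×0.75/692) = 0.016461
z-statistic: z = (p̂ - p₀)/SE = (0.27 - 0.25)/0.016461 = 1.2150
Critical value: z_0.025 = ±1.960
p-value = 0.2244
Decision: fail to reject H₀ at α = 0.05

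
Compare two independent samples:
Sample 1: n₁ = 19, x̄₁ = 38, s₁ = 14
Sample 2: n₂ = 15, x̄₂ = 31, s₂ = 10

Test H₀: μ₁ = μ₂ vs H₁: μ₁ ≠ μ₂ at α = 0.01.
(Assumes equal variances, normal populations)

Pooled variance: s²_p = [18×14² + 14×10²]/(32) = 154.0000
s_p = 12.4097
SE = s_p×√(1/n₁ + 1/n₂) = 12.4097×√(1/19 + 1/15) = 4.2863
t = (x̄₁ - x̄₂)/SE = (38 - 31)/4.2863 = 1.6331
df = 32, t-critical = ±2.738
Decision: fail to reject H₀

Answer: t = 1.6331, fail to reject H₀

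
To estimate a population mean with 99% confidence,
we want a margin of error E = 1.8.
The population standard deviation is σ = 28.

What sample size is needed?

z_0.005 = 2.576
n = (z×σ/E)² = (2.576×28/1.8)²
n = 1605.6939
Round up: n = 1606

Answer: n = 1606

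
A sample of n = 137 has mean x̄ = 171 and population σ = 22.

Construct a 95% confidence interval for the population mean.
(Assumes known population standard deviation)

Confidence level: 95%, α = 0.05
z_0.025 = 1.960
SE = σ/√n = 22/√137 = 1.8796
Margin of error = 1.960 × 1.8796 = 3.6840
CI: x̄ ± margin = 171 ± 3.6840
CI: (167.3160, 174.6840)

Answer: (167.3160, 174.6840)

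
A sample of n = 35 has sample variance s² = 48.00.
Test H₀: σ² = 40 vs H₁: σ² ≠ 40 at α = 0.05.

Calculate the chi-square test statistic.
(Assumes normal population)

Answer: χ² = 40.8000, fail to reject H₀

Derivation:
df = n - 1 = 34
χ² = (n-1)s²/σ₀² = 34×48.00/40 = 40.8000
Critical values: χ²_{0.975,34} = 19.806, χ²_{0.025,34} = 51.966
Rejection region: χ² < 19.806 or χ² > 51.966
Decision: fail to reject H₀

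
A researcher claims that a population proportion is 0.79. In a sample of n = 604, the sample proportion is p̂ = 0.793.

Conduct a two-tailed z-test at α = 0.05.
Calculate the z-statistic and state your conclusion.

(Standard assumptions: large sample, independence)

H₀: p = 0.79, H₁: p ≠ 0.79
Standard error: SE = √(p₀(1-p₀)/n) = √(0.79×0.21/604) = 0.016573
z-statistic: z = (p̂ - p₀)/SE = (0.793 - 0.79)/0.016573 = 0.1810
Critical value: z_0.025 = ±1.960
p-value = 0.8564
Decision: fail to reject H₀ at α = 0.05

Answer: z = 0.1810, fail to reject H₀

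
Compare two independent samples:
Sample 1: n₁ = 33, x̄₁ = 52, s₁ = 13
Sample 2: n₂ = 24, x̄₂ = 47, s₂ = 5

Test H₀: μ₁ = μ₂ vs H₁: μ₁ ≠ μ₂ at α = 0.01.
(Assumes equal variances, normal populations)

Pooled variance: s²_p = [32×13² + 23×5²]/(55) = 108.7818
s_p = 10.4299
SE = s_p×√(1/n₁ + 1/n₂) = 10.4299×√(1/33 + 1/24) = 2.7980
t = (x̄₁ - x̄₂)/SE = (52 - 47)/2.7980 = 1.7870
df = 55, t-critical = ±2.668
Decision: fail to reject H₀

Answer: t = 1.7870, fail to reject H₀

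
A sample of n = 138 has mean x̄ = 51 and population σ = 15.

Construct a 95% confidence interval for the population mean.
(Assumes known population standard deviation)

Answer: (48.4973, 53.5027)

Derivation:
Confidence level: 95%, α = 0.05
z_0.025 = 1.960
SE = σ/√n = 15/√138 = 1.2769
Margin of error = 1.960 × 1.2769 = 2.5027
CI: x̄ ± margin = 51 ± 2.5027
CI: (48.4973, 53.5027)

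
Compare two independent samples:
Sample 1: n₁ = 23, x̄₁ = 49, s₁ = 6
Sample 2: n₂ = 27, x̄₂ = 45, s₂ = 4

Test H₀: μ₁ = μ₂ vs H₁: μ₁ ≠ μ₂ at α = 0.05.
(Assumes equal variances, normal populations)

Answer: t = 2.8100, reject H₀

Derivation:
Pooled variance: s²_p = [22×6² + 26×4²]/(48) = 25.1667
s_p = 5.0166
SE = s_p×√(1/n₁ + 1/n₂) = 5.0166×√(1/23 + 1/27) = 1.4235
t = (x̄₁ - x̄₂)/SE = (49 - 45)/1.4235 = 2.8100
df = 48, t-critical = ±2.011
Decision: reject H₀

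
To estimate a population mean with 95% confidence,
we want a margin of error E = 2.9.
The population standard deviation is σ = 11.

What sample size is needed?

Answer: n = 56

Derivation:
z_0.025 = 1.960
n = (z×σ/E)² = (1.960×11/2.9)²
n = 55.2715
Round up: n = 56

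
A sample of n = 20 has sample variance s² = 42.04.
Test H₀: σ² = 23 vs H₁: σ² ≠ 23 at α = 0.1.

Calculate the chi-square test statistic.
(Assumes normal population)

df = n - 1 = 19
χ² = (n-1)s²/σ₀² = 19×42.04/23 = 34.7287
Critical values: χ²_{0.95,19} = 10.117, χ²_{0.05,19} = 30.144
Rejection region: χ² < 10.117 or χ² > 30.144
Decision: reject H₀

Answer: χ² = 34.7287, reject H₀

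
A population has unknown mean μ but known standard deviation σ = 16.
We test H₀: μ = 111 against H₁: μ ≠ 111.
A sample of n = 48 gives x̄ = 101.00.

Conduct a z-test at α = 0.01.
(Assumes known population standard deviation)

Standard error: SE = σ/√n = 16/√48 = 2.3094
z-statistic: z = (x̄ - μ₀)/SE = (101.00 - 111)/2.3094 = -4.3301
Critical value: ±2.576
p-value < 0.0001
Decision: reject H₀

Answer: z = -4.3301, reject H₀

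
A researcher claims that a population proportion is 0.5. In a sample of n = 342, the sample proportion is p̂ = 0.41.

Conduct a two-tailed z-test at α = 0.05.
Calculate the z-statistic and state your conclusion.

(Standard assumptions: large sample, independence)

H₀: p = 0.5, H₁: p ≠ 0.5
Standard error: SE = √(p₀(1-p₀)/n) = √(0.5×0.5/342) = 0.027037
z-statistic: z = (p̂ - p₀)/SE = (0.41 - 0.5)/0.027037 = -3.3288
Critical value: z_0.025 = ±1.960
p-value = 0.0009
Decision: reject H₀ at α = 0.05

Answer: z = -3.3288, reject H₀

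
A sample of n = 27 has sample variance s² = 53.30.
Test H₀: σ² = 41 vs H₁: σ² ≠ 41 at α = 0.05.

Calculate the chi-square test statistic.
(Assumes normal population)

df = n - 1 = 26
χ² = (n-1)s²/σ₀² = 26×53.30/41 = 33.8000
Critical values: χ²_{0.975,26} = 13.844, χ²_{0.025,26} = 41.923
Rejection region: χ² < 13.844 or χ² > 41.923
Decision: fail to reject H₀

Answer: χ² = 33.8000, fail to reject H₀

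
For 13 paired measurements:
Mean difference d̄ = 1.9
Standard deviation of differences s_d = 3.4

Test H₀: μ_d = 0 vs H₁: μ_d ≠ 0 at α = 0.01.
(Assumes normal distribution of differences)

Answer: t = 2.0148, fail to reject H₀

Derivation:
df = n - 1 = 12
SE = s_d/√n = 3.4/√13 = 0.9430
t = d̄/SE = 1.9/0.9430 = 2.0148
Critical value: t_{0.005,12} = ±3.055
p-value ≈ 0.0669
Decision: fail to reject H₀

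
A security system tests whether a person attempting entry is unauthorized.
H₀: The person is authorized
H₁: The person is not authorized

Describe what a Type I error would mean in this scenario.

A Type I error (probability α) occurs when we reject a true H₀.
A Type II error (probability β) occurs when we fail to reject a false H₀.

Answer: Denying entry to an authorized person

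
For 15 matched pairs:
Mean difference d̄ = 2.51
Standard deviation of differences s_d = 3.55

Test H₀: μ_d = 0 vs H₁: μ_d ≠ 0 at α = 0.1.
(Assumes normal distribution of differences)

Answer: t = 2.7384, reject H₀

Derivation:
df = n - 1 = 14
SE = s_d/√n = 3.55/√15 = 0.9166
t = d̄/SE = 2.51/0.9166 = 2.7384
Critical value: t_{0.05,14} = ±1.761
p-value ≈ 0.0160
Decision: reject H₀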